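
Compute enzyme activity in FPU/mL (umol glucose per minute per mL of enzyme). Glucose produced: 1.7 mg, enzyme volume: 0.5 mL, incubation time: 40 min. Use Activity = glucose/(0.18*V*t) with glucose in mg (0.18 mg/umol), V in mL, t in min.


Activity = glucose_mg / (0.18 mg/umol * V_mL * t_min)
= 1.7 / (0.18 * 0.5 * 40)
= 0.4722 FPU/mL

0.4722 FPU/mL


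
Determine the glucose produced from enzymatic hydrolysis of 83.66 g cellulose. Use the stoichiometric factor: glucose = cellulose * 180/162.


glucose = cellulose * 180/162
= 83.66 * 180/162
= 92.9556 g

92.9556 g


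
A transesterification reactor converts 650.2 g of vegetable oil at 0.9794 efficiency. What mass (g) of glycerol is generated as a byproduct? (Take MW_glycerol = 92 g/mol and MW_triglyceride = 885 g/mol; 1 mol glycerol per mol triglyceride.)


glycerol = oil * conv * (92/885)
= 650.2 * 0.9794 * 92 / 885
= 66.1990 g

66.1990 g


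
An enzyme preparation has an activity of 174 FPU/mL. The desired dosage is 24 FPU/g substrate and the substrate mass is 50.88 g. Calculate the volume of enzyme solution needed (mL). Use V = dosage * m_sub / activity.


V = dosage * m_sub / activity
V = 24 * 50.88 / 174
V = 7.0179 mL

7.0179 mL


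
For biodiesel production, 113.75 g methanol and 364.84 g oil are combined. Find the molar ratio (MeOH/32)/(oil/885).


Molar ratio = n_MeOH / n_oil = (MeOH/32) / (oil/885) = (MeOH * 885) / (32 * oil)
= (113.75 * 885) / (32 * 364.84)
= 8.6227

8.6227


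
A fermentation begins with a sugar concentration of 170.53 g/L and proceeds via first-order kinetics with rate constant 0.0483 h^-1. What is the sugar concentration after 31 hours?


S = S0 * exp(-k * t)
S = 170.53 * exp(-0.0483 * 31)
S = 38.1533 g/L

38.1533 g/L


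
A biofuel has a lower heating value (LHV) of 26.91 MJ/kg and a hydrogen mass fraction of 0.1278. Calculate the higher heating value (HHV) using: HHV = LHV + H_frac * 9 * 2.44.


HHV = LHV + H_frac * 9 * 2.44
= 26.91 + 0.1278 * 9 * 2.44
= 29.7165 MJ/kg

29.7165 MJ/kg


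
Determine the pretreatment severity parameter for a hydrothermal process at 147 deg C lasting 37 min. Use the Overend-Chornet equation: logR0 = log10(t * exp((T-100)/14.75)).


logR0 = log10(t * exp((T - 100) / 14.75))
= log10(37 * exp((147 - 100) / 14.75))
= 2.9521

2.9521


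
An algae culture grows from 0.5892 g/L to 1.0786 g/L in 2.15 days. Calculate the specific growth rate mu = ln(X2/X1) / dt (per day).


mu = ln(X2/X1) / dt
= ln(1.0786/0.5892) / 2.15
= 0.2812 per day

0.2812 per day


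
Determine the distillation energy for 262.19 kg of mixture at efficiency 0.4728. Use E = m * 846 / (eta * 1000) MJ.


E = m * 846 / (eta * 1000)
= 262.19 * 846 / (0.4728 * 1000)
= 469.1471 MJ

469.1471 MJ


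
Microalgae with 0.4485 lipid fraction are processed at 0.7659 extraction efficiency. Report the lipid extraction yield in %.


Y = lipid_content * extraction_eff * 100
= 0.4485 * 0.7659 * 100
= 34.3506%

34.3506%


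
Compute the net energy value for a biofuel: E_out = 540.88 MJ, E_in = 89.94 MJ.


NEV = E_out - E_in
= 540.88 - 89.94
= 450.9400 MJ

450.9400 MJ


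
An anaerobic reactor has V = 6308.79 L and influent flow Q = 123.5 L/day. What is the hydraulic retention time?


HRT = V / Q
= 6308.79 / 123.5
= 51.0833 days

51.0833 days


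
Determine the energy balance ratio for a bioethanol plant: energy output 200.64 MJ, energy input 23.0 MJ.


EROI = E_out / E_in
= 200.64 / 23.0
= 8.7235

8.7235


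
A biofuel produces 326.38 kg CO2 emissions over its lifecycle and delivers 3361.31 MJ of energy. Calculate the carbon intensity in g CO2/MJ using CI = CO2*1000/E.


CI = CO2 * 1000 / E
= 326.38 * 1000 / 3361.31
= 97.0990 g CO2/MJ

97.0990 g CO2/MJ


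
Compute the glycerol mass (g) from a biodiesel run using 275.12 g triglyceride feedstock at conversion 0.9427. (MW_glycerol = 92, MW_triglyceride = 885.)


glycerol = oil * conv * (92/885)
= 275.12 * 0.9427 * 92 / 885
= 26.9613 g

26.9613 g


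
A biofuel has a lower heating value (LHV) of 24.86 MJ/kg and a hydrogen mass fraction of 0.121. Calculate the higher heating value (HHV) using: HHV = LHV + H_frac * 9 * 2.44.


HHV = LHV + H_frac * 9 * 2.44
= 24.86 + 0.121 * 9 * 2.44
= 27.5172 MJ/kg

27.5172 MJ/kg


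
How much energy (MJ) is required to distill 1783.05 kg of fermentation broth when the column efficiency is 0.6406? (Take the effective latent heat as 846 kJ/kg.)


E = m * 846 / (eta * 1000)
= 1783.05 * 846 / (0.6406 * 1000)
= 2354.7616 MJ

2354.7616 MJ


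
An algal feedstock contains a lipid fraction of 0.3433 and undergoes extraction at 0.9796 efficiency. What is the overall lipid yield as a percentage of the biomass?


Y = lipid_content * extraction_eff * 100
= 0.3433 * 0.9796 * 100
= 33.6297%

33.6297%


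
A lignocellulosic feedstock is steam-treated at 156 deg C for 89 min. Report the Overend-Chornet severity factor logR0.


logR0 = log10(t * exp((T - 100) / 14.75))
= log10(89 * exp((156 - 100) / 14.75))
= 3.5982

3.5982


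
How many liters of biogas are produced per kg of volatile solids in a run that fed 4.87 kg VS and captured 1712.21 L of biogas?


Y = V / VS
= 1712.21 / 4.87
= 351.5832 L/kg VS

351.5832 L/kg VS


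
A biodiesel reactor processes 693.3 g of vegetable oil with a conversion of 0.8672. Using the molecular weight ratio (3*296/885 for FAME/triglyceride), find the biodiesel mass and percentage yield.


m_FAME = oil * conv * (3 * 296 / 885) = oil * conv * (888/885)
= 693.3 * 0.8672 * 888 / 885
= 603.2678 g
Y = m_FAME / oil * 100 = conv * (888/885) * 100
= 0.8672 * 888 / 885 * 100
= 87.01%

603.2678 g FAME; Y = 87.01%


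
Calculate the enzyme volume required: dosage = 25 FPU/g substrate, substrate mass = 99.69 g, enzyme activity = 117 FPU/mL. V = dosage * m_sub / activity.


V = dosage * m_sub / activity
V = 25 * 99.69 / 117
V = 21.3013 mL

21.3013 mL


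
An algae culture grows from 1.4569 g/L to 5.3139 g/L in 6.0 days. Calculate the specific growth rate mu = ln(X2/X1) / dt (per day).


mu = ln(X2/X1) / dt
= ln(5.3139/1.4569) / 6.0
= 0.2157 per day

0.2157 per day


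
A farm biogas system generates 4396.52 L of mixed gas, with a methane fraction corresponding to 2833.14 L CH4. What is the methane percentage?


CH4% = V_CH4 / V_total * 100
= 2833.14 / 4396.52 * 100
= 64.4405%

64.4405%


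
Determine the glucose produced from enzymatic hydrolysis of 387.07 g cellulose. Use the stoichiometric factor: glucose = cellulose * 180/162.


glucose = cellulose * 180/162
= 387.07 * 180/162
= 430.0778 g

430.0778 g


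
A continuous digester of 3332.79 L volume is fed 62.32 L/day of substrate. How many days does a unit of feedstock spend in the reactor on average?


HRT = V / Q
= 3332.79 / 62.32
= 53.4787 days

53.4787 days


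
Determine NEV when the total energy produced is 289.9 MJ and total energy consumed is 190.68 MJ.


NEV = E_out - E_in
= 289.9 - 190.68
= 99.2200 MJ

99.2200 MJ


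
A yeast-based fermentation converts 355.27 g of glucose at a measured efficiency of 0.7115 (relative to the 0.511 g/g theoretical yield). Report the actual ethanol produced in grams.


Actual ethanol: m = 0.511 * 355.27 * 0.7115
m = 129.1678 g

129.1678 g


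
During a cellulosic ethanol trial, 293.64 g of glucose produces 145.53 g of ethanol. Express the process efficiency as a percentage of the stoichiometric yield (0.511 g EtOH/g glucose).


Fermentation efficiency = (actual / (0.511 * glucose)) * 100
= (145.53 / (0.511 * 293.64)) * 100
= 96.9876%

96.9876%


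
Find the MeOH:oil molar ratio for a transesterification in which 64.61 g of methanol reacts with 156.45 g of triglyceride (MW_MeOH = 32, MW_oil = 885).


Molar ratio = n_MeOH / n_oil = (MeOH/32) / (oil/885) = (MeOH * 885) / (32 * oil)
= (64.61 * 885) / (32 * 156.45)
= 11.4214

11.4214


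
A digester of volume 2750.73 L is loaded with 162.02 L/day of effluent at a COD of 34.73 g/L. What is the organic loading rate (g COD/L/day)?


OLR = Q * S / V
= 162.02 * 34.73 / 2750.73
= 2.0456 g/L/day

2.0456 g/L/day


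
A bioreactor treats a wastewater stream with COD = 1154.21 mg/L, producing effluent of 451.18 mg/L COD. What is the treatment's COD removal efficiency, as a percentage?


eta = (COD_in - COD_out) / COD_in * 100
= (1154.21 - 451.18) / 1154.21 * 100
= 60.9101%

60.9101%


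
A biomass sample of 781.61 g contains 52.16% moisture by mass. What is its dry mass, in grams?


Wd = Ww * (1 - MC/100)
= 781.61 * (1 - 52.16/100)
= 373.9222 g

373.9222 g


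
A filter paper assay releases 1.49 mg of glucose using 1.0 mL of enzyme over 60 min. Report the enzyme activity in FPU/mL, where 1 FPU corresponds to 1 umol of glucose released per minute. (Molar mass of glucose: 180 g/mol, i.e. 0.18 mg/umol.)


Activity = glucose_mg / (0.18 mg/umol * V_mL * t_min)
= 1.49 / (0.18 * 1.0 * 60)
= 0.1380 FPU/mL

0.1380 FPU/mL


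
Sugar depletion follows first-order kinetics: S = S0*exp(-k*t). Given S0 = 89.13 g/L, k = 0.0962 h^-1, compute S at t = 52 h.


S = S0 * exp(-k * t)
S = 89.13 * exp(-0.0962 * 52)
S = 0.5991 g/L

0.5991 g/L


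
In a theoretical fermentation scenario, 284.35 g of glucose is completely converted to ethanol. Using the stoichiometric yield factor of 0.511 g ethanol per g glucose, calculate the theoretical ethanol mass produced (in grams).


Theoretical ethanol yield: m_EtOH = 0.511 * m_glucose
m_EtOH = 0.511 * 284.35 = 145.3029 g

145.3029 g


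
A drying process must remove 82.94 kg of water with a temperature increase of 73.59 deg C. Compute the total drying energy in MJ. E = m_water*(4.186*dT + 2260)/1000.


E = m_water * (4.186 * dT + 2260) / 1000
= 82.94 * (4.186 * 73.59 + 2260) / 1000
= 212.9939 MJ

212.9939 MJ


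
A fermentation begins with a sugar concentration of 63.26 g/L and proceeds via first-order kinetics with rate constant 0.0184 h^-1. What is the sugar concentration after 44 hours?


S = S0 * exp(-k * t)
S = 63.26 * exp(-0.0184 * 44)
S = 28.1530 g/L

28.1530 g/L


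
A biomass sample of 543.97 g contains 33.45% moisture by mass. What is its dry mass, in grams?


Wd = Ww * (1 - MC/100)
= 543.97 * (1 - 33.45/100)
= 362.0120 g

362.0120 g


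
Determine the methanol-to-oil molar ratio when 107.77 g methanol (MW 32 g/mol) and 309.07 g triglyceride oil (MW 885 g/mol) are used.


Molar ratio = n_MeOH / n_oil = (MeOH/32) / (oil/885) = (MeOH * 885) / (32 * oil)
= (107.77 * 885) / (32 * 309.07)
= 9.6435

9.6435


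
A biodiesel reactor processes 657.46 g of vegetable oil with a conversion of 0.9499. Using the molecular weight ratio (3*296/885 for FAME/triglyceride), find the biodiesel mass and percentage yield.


m_FAME = oil * conv * (3 * 296 / 885) = oil * conv * (888/885)
= 657.46 * 0.9499 * 888 / 885
= 626.6383 g
Y = m_FAME / oil * 100 = conv * (888/885) * 100
= 0.9499 * 888 / 885 * 100
= 95.31%

626.6383 g FAME; Y = 95.31%


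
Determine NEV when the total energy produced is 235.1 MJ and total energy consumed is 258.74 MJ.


NEV = E_out - E_in
= 235.1 - 258.74
= -23.6400 MJ

-23.6400 MJ


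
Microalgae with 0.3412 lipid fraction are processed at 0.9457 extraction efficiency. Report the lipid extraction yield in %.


Y = lipid_content * extraction_eff * 100
= 0.3412 * 0.9457 * 100
= 32.2673%

32.2673%


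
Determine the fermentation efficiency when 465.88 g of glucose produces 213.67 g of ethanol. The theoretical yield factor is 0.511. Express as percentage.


Fermentation efficiency = (actual / (0.511 * glucose)) * 100
= (213.67 / (0.511 * 465.88)) * 100
= 89.7529%

89.7529%


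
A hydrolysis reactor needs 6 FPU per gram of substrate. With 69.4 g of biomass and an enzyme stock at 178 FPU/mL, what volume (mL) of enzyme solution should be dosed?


V = dosage * m_sub / activity
V = 6 * 69.4 / 178
V = 2.3393 mL

2.3393 mL


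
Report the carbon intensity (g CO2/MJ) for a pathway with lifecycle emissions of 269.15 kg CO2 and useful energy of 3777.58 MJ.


CI = CO2 * 1000 / E
= 269.15 * 1000 / 3777.58
= 71.2493 g CO2/MJ

71.2493 g CO2/MJ


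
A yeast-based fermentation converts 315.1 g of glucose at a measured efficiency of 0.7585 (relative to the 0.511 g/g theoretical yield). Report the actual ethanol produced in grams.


Actual ethanol: m = 0.511 * 315.1 * 0.7585
m = 122.1307 g

122.1307 g


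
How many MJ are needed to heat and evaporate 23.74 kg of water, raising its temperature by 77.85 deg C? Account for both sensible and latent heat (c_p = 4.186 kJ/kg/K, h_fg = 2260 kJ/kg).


E = m_water * (4.186 * dT + 2260) / 1000
= 23.74 * (4.186 * 77.85 + 2260) / 1000
= 61.3888 MJ

61.3888 MJ


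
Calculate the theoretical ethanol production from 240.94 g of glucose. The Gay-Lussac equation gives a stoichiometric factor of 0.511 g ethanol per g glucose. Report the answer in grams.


Theoretical ethanol yield: m_EtOH = 0.511 * m_glucose
m_EtOH = 0.511 * 240.94 = 123.1203 g

123.1203 g


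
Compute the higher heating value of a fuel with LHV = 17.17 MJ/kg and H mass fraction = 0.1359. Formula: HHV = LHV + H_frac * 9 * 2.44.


HHV = LHV + H_frac * 9 * 2.44
= 17.17 + 0.1359 * 9 * 2.44
= 20.1544 MJ/kg

20.1544 MJ/kg


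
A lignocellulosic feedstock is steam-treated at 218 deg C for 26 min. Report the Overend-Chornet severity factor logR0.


logR0 = log10(t * exp((T - 100) / 14.75))
= log10(26 * exp((218 - 100) / 14.75))
= 4.8893

4.8893


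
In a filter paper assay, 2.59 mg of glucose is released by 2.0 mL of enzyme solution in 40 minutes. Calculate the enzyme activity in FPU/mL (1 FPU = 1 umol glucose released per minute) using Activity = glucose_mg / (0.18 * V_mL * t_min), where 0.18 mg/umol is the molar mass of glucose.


Activity = glucose_mg / (0.18 mg/umol * V_mL * t_min)
= 2.59 / (0.18 * 2.0 * 40)
= 0.1799 FPU/mL

0.1799 FPU/mL


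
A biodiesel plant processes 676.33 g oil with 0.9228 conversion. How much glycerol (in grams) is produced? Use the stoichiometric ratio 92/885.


glycerol = oil * conv * (92/885)
= 676.33 * 0.9228 * 92 / 885
= 64.8800 g

64.8800 g


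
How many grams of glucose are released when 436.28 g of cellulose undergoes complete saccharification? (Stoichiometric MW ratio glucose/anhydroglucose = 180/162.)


glucose = cellulose * 180/162
= 436.28 * 180/162
= 484.7556 g

484.7556 g


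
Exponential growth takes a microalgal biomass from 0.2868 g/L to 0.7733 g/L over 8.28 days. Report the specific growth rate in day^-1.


mu = ln(X2/X1) / dt
= ln(0.7733/0.2868) / 8.28
= 0.1198 per day

0.1198 per day


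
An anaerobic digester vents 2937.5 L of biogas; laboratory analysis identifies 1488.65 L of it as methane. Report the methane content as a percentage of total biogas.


CH4% = V_CH4 / V_total * 100
= 1488.65 / 2937.5 * 100
= 50.6774%

50.6774%


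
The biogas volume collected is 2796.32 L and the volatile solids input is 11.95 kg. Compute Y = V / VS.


Y = V / VS
= 2796.32 / 11.95
= 234.0017 L/kg VS

234.0017 L/kg VS


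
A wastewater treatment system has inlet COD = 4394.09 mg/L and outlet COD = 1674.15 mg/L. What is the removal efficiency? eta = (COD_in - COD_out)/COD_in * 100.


eta = (COD_in - COD_out) / COD_in * 100
= (4394.09 - 1674.15) / 4394.09 * 100
= 61.9000%

61.9000%


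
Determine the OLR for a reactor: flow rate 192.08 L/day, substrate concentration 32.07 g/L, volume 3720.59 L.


OLR = Q * S / V
= 192.08 * 32.07 / 3720.59
= 1.6557 g/L/day

1.6557 g/L/day


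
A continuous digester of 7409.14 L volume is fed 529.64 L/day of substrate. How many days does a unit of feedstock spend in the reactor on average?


HRT = V / Q
= 7409.14 / 529.64
= 13.9890 days

13.9890 days


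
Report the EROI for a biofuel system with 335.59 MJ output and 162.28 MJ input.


EROI = E_out / E_in
= 335.59 / 162.28
= 2.0680

2.0680


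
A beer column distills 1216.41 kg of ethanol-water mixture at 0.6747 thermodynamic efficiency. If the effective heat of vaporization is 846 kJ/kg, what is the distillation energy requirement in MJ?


E = m * 846 / (eta * 1000)
= 1216.41 * 846 / (0.6747 * 1000)
= 1525.2451 MJ

1525.2451 MJ


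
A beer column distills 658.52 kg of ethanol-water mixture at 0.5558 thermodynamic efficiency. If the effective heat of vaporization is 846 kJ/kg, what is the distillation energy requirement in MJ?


E = m * 846 / (eta * 1000)
= 658.52 * 846 / (0.5558 * 1000)
= 1002.3532 MJ

1002.3532 MJ


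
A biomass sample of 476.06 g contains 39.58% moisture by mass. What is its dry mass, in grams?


Wd = Ww * (1 - MC/100)
= 476.06 * (1 - 39.58/100)
= 287.6355 g

287.6355 g


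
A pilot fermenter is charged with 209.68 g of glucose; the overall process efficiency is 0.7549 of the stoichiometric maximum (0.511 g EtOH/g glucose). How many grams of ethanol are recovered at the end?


Actual ethanol: m = 0.511 * 209.68 * 0.7549
m = 80.8849 g

80.8849 g


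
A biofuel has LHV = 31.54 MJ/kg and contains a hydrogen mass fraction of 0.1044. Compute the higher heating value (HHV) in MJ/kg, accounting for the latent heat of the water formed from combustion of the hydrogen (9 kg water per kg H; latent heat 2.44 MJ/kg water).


HHV = LHV + H_frac * 9 * 2.44
= 31.54 + 0.1044 * 9 * 2.44
= 33.8326 MJ/kg

33.8326 MJ/kg


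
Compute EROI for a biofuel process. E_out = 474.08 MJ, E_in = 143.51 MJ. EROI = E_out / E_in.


EROI = E_out / E_in
= 474.08 / 143.51
= 3.3035

3.3035


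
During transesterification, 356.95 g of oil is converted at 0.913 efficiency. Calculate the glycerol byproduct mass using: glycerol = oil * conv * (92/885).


glycerol = oil * conv * (92/885)
= 356.95 * 0.913 * 92 / 885
= 33.8784 g

33.8784 g


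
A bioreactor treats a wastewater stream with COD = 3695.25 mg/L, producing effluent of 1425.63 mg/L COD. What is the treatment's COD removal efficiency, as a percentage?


eta = (COD_in - COD_out) / COD_in * 100
= (3695.25 - 1425.63) / 3695.25 * 100
= 61.4199%

61.4199%


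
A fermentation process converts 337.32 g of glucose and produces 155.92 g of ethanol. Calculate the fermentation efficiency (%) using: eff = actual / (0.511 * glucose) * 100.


Fermentation efficiency = (actual / (0.511 * glucose)) * 100
= (155.92 / (0.511 * 337.32)) * 100
= 90.4563%

90.4563%


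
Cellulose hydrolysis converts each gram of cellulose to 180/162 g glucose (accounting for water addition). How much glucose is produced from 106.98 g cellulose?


glucose = cellulose * 180/162
= 106.98 * 180/162
= 118.8667 g

118.8667 g


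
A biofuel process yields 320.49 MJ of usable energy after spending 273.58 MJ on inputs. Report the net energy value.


NEV = E_out - E_in
= 320.49 - 273.58
= 46.9100 MJ

46.9100 MJ


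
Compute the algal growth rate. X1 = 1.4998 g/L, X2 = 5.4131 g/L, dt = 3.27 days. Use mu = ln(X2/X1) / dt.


mu = ln(X2/X1) / dt
= ln(5.4131/1.4998) / 3.27
= 0.3925 per day

0.3925 per day


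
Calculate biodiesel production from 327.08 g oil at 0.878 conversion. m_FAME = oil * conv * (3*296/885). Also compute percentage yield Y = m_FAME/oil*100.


m_FAME = oil * conv * (3 * 296 / 885) = oil * conv * (888/885)
= 327.08 * 0.878 * 888 / 885
= 288.1497 g
Y = m_FAME / oil * 100 = conv * (888/885) * 100
= 0.878 * 888 / 885 * 100
= 88.10%

288.1497 g FAME; Y = 88.10%


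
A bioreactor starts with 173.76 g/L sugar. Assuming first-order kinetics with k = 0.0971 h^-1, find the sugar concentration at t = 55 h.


S = S0 * exp(-k * t)
S = 173.76 * exp(-0.0971 * 55)
S = 0.8329 g/L

0.8329 g/L


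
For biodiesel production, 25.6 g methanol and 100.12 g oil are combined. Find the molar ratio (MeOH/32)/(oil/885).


Molar ratio = n_MeOH / n_oil = (MeOH/32) / (oil/885) = (MeOH * 885) / (32 * oil)
= (25.6 * 885) / (32 * 100.12)
= 7.0715

7.0715


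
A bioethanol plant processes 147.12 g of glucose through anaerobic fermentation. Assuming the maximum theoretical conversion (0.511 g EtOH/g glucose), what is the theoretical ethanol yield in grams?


Theoretical ethanol yield: m_EtOH = 0.511 * m_glucose
m_EtOH = 0.511 * 147.12 = 75.1783 g

75.1783 g


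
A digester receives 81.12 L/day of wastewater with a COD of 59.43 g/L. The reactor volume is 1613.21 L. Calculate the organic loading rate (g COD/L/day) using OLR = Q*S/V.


OLR = Q * S / V
= 81.12 * 59.43 / 1613.21
= 2.9884 g/L/day

2.9884 g/L/day


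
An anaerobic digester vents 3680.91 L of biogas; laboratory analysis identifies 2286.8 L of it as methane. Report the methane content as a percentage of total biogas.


CH4% = V_CH4 / V_total * 100
= 2286.8 / 3680.91 * 100
= 62.1259%

62.1259%


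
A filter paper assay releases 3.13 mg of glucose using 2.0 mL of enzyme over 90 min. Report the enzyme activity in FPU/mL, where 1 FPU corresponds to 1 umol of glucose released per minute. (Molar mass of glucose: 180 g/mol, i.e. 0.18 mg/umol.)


Activity = glucose_mg / (0.18 mg/umol * V_mL * t_min)
= 3.13 / (0.18 * 2.0 * 90)
= 0.0966 FPU/mL

0.0966 FPU/mL


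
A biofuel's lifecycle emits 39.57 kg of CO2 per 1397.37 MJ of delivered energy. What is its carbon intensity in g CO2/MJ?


CI = CO2 * 1000 / E
= 39.57 * 1000 / 1397.37
= 28.3175 g CO2/MJ

28.3175 g CO2/MJ


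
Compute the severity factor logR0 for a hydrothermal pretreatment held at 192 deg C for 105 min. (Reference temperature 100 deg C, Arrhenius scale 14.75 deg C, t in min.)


logR0 = log10(t * exp((T - 100) / 14.75))
= log10(105 * exp((192 - 100) / 14.75))
= 4.7300

4.7300


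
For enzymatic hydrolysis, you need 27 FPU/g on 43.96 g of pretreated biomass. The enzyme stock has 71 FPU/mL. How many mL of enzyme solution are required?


V = dosage * m_sub / activity
V = 27 * 43.96 / 71
V = 16.7172 mL

16.7172 mL


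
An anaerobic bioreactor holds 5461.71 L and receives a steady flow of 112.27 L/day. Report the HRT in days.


HRT = V / Q
= 5461.71 / 112.27
= 48.6480 days

48.6480 days


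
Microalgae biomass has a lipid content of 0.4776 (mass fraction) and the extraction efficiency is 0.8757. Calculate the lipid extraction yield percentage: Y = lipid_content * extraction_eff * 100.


Y = lipid_content * extraction_eff * 100
= 0.4776 * 0.8757 * 100
= 41.8234%

41.8234%


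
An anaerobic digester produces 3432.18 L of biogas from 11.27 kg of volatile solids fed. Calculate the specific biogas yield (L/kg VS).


Y = V / VS
= 3432.18 / 11.27
= 304.5413 L/kg VS

304.5413 L/kg VS


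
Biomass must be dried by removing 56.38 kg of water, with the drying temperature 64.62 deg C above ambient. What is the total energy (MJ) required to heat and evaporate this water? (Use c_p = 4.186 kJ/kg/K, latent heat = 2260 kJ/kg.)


E = m_water * (4.186 * dT + 2260) / 1000
= 56.38 * (4.186 * 64.62 + 2260) / 1000
= 142.6696 MJ

142.6696 MJ


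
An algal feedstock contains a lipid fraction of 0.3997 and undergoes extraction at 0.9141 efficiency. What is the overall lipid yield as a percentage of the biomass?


Y = lipid_content * extraction_eff * 100
= 0.3997 * 0.9141 * 100
= 36.5366%

36.5366%


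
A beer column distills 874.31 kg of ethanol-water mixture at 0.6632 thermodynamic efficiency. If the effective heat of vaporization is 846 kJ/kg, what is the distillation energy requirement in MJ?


E = m * 846 / (eta * 1000)
= 874.31 * 846 / (0.6632 * 1000)
= 1115.2989 MJ

1115.2989 MJ


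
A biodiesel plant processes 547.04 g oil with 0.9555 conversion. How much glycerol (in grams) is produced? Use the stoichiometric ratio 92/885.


glycerol = oil * conv * (92/885)
= 547.04 * 0.9555 * 92 / 885
= 54.3368 g

54.3368 g


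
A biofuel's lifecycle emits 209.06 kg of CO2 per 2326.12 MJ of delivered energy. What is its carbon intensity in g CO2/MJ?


CI = CO2 * 1000 / E
= 209.06 * 1000 / 2326.12
= 89.8750 g CO2/MJ

89.8750 g CO2/MJ


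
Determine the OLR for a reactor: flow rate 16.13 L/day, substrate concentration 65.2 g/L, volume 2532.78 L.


OLR = Q * S / V
= 16.13 * 65.2 / 2532.78
= 0.4152 g/L/day

0.4152 g/L/day


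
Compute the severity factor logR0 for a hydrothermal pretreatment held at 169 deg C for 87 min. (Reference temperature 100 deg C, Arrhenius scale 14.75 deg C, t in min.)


logR0 = log10(t * exp((T - 100) / 14.75))
= log10(87 * exp((169 - 100) / 14.75))
= 3.9711

3.9711


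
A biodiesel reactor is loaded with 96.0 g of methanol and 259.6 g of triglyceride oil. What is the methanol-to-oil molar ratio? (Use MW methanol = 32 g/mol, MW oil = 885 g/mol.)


Molar ratio = n_MeOH / n_oil = (MeOH/32) / (oil/885) = (MeOH * 885) / (32 * oil)
= (96.0 * 885) / (32 * 259.6)
= 10.2273

10.2273


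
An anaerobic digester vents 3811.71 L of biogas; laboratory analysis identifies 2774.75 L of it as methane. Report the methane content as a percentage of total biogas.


CH4% = V_CH4 / V_total * 100
= 2774.75 / 3811.71 * 100
= 72.7954%

72.7954%


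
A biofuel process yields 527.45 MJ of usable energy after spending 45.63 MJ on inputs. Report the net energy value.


NEV = E_out - E_in
= 527.45 - 45.63
= 481.8200 MJ

481.8200 MJ


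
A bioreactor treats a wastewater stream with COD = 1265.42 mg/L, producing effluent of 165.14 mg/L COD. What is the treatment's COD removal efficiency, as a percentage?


eta = (COD_in - COD_out) / COD_in * 100
= (1265.42 - 165.14) / 1265.42 * 100
= 86.9498%

86.9498%


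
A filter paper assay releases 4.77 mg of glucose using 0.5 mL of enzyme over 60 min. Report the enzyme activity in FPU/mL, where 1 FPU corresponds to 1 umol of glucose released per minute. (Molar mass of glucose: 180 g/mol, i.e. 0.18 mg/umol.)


Activity = glucose_mg / (0.18 mg/umol * V_mL * t_min)
= 4.77 / (0.18 * 0.5 * 60)
= 0.8833 FPU/mL

0.8833 FPU/mL


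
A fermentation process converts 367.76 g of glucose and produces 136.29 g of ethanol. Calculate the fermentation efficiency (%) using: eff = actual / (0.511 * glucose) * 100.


Fermentation efficiency = (actual / (0.511 * glucose)) * 100
= (136.29 / (0.511 * 367.76)) * 100
= 72.5235%

72.5235%


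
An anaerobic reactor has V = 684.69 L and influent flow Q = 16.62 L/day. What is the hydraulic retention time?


HRT = V / Q
= 684.69 / 16.62
= 41.1968 days

41.1968 days


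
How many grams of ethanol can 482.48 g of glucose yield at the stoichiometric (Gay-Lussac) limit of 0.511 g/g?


Theoretical ethanol yield: m_EtOH = 0.511 * m_glucose
m_EtOH = 0.511 * 482.48 = 246.5473 g

246.5473 g


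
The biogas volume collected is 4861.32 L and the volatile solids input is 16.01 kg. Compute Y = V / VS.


Y = V / VS
= 4861.32 / 16.01
= 303.6427 L/kg VS

303.6427 L/kg VS


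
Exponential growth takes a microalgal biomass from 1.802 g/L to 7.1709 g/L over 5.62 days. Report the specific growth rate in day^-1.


mu = ln(X2/X1) / dt
= ln(7.1709/1.802) / 5.62
= 0.2458 per day

0.2458 per day


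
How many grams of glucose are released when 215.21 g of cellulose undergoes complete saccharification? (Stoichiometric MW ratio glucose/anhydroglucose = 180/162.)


glucose = cellulose * 180/162
= 215.21 * 180/162
= 239.1222 g

239.1222 g


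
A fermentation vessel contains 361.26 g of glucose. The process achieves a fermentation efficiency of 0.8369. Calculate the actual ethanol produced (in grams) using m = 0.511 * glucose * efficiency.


Actual ethanol: m = 0.511 * 361.26 * 0.8369
m = 154.4950 g

154.4950 g


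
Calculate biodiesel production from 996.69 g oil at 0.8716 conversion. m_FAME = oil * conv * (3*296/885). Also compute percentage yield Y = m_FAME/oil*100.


m_FAME = oil * conv * (3 * 296 / 885) = oil * conv * (888/885)
= 996.69 * 0.8716 * 888 / 885
= 871.6598 g
Y = m_FAME / oil * 100 = conv * (888/885) * 100
= 0.8716 * 888 / 885 * 100
= 87.46%

871.6598 g FAME; Y = 87.46%


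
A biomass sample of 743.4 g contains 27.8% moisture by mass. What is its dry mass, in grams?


Wd = Ww * (1 - MC/100)
= 743.4 * (1 - 27.8/100)
= 536.7348 g

536.7348 g


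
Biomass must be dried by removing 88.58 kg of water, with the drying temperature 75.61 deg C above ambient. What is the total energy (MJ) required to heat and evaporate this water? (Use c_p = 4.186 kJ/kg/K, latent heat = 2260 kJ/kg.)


E = m_water * (4.186 * dT + 2260) / 1000
= 88.58 * (4.186 * 75.61 + 2260) / 1000
= 228.2267 MJ

228.2267 MJ


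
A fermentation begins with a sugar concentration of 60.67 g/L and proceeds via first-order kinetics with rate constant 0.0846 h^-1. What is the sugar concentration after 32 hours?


S = S0 * exp(-k * t)
S = 60.67 * exp(-0.0846 * 32)
S = 4.0481 g/L

4.0481 g/L


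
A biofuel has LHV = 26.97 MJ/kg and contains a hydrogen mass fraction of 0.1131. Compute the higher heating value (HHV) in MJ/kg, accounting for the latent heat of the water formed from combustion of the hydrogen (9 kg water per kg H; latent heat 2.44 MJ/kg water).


HHV = LHV + H_frac * 9 * 2.44
= 26.97 + 0.1131 * 9 * 2.44
= 29.4537 MJ/kg

29.4537 MJ/kg


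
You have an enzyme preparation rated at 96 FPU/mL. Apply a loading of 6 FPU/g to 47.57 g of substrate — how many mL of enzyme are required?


V = dosage * m_sub / activity
V = 6 * 47.57 / 96
V = 2.9731 mL

2.9731 mL


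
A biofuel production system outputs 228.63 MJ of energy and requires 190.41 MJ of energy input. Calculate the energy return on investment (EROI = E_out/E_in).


EROI = E_out / E_in
= 228.63 / 190.41
= 1.2007

1.2007


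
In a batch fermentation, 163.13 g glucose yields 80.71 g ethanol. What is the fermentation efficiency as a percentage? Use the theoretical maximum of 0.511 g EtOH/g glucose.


Fermentation efficiency = (actual / (0.511 * glucose)) * 100
= (80.71 / (0.511 * 163.13)) * 100
= 96.8217%

96.8217%


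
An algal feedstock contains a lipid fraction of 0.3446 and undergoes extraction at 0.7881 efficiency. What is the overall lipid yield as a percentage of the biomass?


Y = lipid_content * extraction_eff * 100
= 0.3446 * 0.7881 * 100
= 27.1579%

27.1579%


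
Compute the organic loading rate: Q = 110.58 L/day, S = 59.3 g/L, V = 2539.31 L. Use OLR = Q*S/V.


OLR = Q * S / V
= 110.58 * 59.3 / 2539.31
= 2.5824 g/L/day

2.5824 g/L/day


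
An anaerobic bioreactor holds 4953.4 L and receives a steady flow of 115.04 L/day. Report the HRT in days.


HRT = V / Q
= 4953.4 / 115.04
= 43.0581 days

43.0581 days


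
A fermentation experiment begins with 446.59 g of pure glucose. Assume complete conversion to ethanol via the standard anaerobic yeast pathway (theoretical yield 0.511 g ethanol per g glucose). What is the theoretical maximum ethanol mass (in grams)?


Theoretical ethanol yield: m_EtOH = 0.511 * m_glucose
m_EtOH = 0.511 * 446.59 = 228.2075 g

228.2075 g


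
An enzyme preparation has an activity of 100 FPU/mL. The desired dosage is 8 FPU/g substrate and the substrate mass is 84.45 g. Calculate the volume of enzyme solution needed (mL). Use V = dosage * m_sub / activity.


V = dosage * m_sub / activity
V = 8 * 84.45 / 100
V = 6.7560 mL

6.7560 mL


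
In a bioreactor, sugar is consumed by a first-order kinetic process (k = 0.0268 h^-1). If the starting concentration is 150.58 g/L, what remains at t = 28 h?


S = S0 * exp(-k * t)
S = 150.58 * exp(-0.0268 * 28)
S = 71.1005 g/L

71.1005 g/L


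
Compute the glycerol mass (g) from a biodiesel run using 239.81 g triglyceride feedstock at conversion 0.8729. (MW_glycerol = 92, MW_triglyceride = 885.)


glycerol = oil * conv * (92/885)
= 239.81 * 0.8729 * 92 / 885
= 21.7609 g

21.7609 g


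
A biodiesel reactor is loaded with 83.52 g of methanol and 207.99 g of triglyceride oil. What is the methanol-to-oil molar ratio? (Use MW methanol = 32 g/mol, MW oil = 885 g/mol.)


Molar ratio = n_MeOH / n_oil = (MeOH/32) / (oil/885) = (MeOH * 885) / (32 * oil)
= (83.52 * 885) / (32 * 207.99)
= 11.1056

11.1056


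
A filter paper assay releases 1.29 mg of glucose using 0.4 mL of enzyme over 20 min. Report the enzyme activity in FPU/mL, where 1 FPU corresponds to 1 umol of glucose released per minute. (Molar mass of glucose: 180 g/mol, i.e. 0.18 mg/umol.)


Activity = glucose_mg / (0.18 mg/umol * V_mL * t_min)
= 1.29 / (0.18 * 0.4 * 20)
= 0.8958 FPU/mL

0.8958 FPU/mL


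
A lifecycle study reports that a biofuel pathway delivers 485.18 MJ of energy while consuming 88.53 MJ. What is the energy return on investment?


EROI = E_out / E_in
= 485.18 / 88.53
= 5.4804

5.4804


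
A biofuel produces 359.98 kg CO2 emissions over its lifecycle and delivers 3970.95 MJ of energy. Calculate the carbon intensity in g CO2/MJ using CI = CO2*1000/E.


CI = CO2 * 1000 / E
= 359.98 * 1000 / 3970.95
= 90.6534 g CO2/MJ

90.6534 g CO2/MJ


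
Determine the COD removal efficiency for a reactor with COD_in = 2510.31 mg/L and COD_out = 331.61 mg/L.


eta = (COD_in - COD_out) / COD_in * 100
= (2510.31 - 331.61) / 2510.31 * 100
= 86.7901%

86.7901%


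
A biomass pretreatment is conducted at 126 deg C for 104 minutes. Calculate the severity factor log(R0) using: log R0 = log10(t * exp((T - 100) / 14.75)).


logR0 = log10(t * exp((T - 100) / 14.75))
= log10(104 * exp((126 - 100) / 14.75))
= 2.7826

2.7826


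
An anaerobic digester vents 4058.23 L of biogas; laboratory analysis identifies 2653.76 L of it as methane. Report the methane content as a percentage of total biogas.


CH4% = V_CH4 / V_total * 100
= 2653.76 / 4058.23 * 100
= 65.3921%

65.3921%


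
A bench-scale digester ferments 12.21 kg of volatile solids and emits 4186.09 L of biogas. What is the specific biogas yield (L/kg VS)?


Y = V / VS
= 4186.09 / 12.21
= 342.8411 L/kg VS

342.8411 L/kg VS


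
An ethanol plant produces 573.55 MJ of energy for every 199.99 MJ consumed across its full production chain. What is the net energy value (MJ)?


NEV = E_out - E_in
= 573.55 - 199.99
= 373.5600 MJ

373.5600 MJ


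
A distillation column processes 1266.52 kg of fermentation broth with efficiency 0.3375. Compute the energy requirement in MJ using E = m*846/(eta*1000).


E = m * 846 / (eta * 1000)
= 1266.52 * 846 / (0.3375 * 1000)
= 3174.7435 MJ

3174.7435 MJ


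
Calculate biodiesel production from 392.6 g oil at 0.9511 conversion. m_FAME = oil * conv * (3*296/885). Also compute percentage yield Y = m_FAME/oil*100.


m_FAME = oil * conv * (3 * 296 / 885) = oil * conv * (888/885)
= 392.6 * 0.9511 * 888 / 885
= 374.6676 g
Y = m_FAME / oil * 100 = conv * (888/885) * 100
= 0.9511 * 888 / 885 * 100
= 95.43%

374.6676 g FAME; Y = 95.43%


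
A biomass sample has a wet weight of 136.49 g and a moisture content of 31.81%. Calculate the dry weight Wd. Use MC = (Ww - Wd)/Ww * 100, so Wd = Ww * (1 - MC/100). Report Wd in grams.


Wd = Ww * (1 - MC/100)
= 136.49 * (1 - 31.81/100)
= 93.0725 g

93.0725 g


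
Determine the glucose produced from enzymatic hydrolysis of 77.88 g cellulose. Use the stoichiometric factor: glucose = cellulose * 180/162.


glucose = cellulose * 180/162
= 77.88 * 180/162
= 86.5333 g

86.5333 g


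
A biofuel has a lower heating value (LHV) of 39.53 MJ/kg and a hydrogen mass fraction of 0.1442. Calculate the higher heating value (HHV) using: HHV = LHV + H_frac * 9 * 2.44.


HHV = LHV + H_frac * 9 * 2.44
= 39.53 + 0.1442 * 9 * 2.44
= 42.6966 MJ/kg

42.6966 MJ/kg


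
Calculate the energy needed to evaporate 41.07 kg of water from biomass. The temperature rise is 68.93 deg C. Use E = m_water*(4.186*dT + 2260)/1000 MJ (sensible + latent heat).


E = m_water * (4.186 * dT + 2260) / 1000
= 41.07 * (4.186 * 68.93 + 2260) / 1000
= 104.6686 MJ

104.6686 MJ


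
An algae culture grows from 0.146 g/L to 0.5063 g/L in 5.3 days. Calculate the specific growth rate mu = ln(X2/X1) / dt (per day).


mu = ln(X2/X1) / dt
= ln(0.5063/0.146) / 5.3
= 0.2346 per day

0.2346 per day


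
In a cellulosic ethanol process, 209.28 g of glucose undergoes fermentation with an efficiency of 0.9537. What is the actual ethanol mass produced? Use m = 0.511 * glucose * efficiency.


Actual ethanol: m = 0.511 * 209.28 * 0.9537
m = 101.9907 g

101.9907 g


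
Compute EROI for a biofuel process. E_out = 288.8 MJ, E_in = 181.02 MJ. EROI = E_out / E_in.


EROI = E_out / E_in
= 288.8 / 181.02
= 1.5954

1.5954


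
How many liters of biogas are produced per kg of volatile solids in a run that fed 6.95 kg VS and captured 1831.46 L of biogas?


Y = V / VS
= 1831.46 / 6.95
= 263.5194 L/kg VS

263.5194 L/kg VS


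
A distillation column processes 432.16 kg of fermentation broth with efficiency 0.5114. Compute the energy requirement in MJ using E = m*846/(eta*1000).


E = m * 846 / (eta * 1000)
= 432.16 * 846 / (0.5114 * 1000)
= 714.9147 MJ

714.9147 MJ


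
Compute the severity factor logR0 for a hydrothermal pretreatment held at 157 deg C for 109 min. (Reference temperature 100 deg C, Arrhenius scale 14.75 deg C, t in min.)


logR0 = log10(t * exp((T - 100) / 14.75))
= log10(109 * exp((157 - 100) / 14.75))
= 3.7157

3.7157


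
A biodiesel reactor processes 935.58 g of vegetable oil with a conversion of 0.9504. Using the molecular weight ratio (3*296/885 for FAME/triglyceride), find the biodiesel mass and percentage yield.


m_FAME = oil * conv * (3 * 296 / 885) = oil * conv * (888/885)
= 935.58 * 0.9504 * 888 / 885
= 892.1894 g
Y = m_FAME / oil * 100 = conv * (888/885) * 100
= 0.9504 * 888 / 885 * 100
= 95.36%

892.1894 g FAME; Y = 95.36%


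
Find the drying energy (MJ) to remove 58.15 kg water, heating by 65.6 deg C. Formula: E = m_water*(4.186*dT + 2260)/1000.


E = m_water * (4.186 * dT + 2260) / 1000
= 58.15 * (4.186 * 65.6 + 2260) / 1000
= 147.3871 MJ

147.3871 MJ


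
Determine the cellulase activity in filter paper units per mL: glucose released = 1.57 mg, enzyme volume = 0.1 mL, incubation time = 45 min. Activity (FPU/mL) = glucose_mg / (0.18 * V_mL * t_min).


Activity = glucose_mg / (0.18 mg/umol * V_mL * t_min)
= 1.57 / (0.18 * 0.1 * 45)
= 1.9383 FPU/mL

1.9383 FPU/mL


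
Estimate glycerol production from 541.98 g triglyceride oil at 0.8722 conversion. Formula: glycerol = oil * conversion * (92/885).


glycerol = oil * conv * (92/885)
= 541.98 * 0.8722 * 92 / 885
= 49.1410 g

49.1410 g


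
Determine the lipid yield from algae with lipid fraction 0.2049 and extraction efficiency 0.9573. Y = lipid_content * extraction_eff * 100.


Y = lipid_content * extraction_eff * 100
= 0.2049 * 0.9573 * 100
= 19.6151%

19.6151%


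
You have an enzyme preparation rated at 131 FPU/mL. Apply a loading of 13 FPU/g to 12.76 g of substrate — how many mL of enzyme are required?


V = dosage * m_sub / activity
V = 13 * 12.76 / 131
V = 1.2663 mL

1.2663 mL


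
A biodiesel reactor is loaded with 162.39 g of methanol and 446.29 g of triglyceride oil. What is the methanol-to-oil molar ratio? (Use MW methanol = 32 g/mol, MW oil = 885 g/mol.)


Molar ratio = n_MeOH / n_oil = (MeOH/32) / (oil/885) = (MeOH * 885) / (32 * oil)
= (162.39 * 885) / (32 * 446.29)
= 10.0632

10.0632


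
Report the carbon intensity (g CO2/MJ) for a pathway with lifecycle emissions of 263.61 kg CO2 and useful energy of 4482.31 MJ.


CI = CO2 * 1000 / E
= 263.61 * 1000 / 4482.31
= 58.8112 g CO2/MJ

58.8112 g CO2/MJ


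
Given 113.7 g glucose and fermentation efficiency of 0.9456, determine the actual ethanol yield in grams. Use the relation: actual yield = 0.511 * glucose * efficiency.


Actual ethanol: m = 0.511 * 113.7 * 0.9456
m = 54.9400 g

54.9400 g


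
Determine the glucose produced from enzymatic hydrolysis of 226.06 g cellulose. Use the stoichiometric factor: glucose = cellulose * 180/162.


glucose = cellulose * 180/162
= 226.06 * 180/162
= 251.1778 g

251.1778 g


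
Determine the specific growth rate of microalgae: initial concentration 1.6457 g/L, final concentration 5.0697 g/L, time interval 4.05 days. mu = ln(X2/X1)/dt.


mu = ln(X2/X1) / dt
= ln(5.0697/1.6457) / 4.05
= 0.2778 per day

0.2778 per day
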